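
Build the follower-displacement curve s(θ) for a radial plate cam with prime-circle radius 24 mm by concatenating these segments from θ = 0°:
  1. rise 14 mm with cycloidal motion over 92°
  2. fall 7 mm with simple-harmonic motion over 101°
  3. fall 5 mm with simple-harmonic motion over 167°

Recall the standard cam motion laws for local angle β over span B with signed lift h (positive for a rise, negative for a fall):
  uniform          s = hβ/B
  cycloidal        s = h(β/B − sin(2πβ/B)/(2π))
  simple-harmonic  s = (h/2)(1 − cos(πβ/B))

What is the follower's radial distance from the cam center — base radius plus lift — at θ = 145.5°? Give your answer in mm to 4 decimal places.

seg 1 [0°–92°] cycloidal, h=14: full span → s += 14 → s = 14.0000
seg 2 [92°–193°] simple-harmonic, h=-7: θ=145.5° here. β=53.5, B=101. -7/2·(1 − cos(π·0.5297)) = -3.8261 → s = 10.1739
radial distance = base radius + s = 24 + 10.1739 = 34.1739

34.1739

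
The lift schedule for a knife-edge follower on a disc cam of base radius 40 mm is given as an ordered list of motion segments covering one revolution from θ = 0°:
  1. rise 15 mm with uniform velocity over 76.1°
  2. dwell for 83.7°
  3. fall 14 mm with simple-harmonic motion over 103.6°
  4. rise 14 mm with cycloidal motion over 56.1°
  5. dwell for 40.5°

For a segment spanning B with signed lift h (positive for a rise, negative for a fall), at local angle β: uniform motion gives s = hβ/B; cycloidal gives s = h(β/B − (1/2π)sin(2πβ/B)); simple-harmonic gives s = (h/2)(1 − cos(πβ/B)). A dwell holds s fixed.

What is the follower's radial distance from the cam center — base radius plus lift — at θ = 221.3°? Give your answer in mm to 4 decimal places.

seg 1 [0°–76.1°] uniform, h=15: full span → s += 15 → s = 15.0000
seg 2 [76.1°–159.8°] dwell: s stays 15.0000
seg 3 [159.8°–263.4°] simple-harmonic, h=-14: θ=221.3° here. β=61.5, B=103.6. -14/2·(1 − cos(π·0.5936)) = -9.0295 → s = 5.9705
radial distance = base radius + s = 40 + 5.9705 = 45.9705

45.9705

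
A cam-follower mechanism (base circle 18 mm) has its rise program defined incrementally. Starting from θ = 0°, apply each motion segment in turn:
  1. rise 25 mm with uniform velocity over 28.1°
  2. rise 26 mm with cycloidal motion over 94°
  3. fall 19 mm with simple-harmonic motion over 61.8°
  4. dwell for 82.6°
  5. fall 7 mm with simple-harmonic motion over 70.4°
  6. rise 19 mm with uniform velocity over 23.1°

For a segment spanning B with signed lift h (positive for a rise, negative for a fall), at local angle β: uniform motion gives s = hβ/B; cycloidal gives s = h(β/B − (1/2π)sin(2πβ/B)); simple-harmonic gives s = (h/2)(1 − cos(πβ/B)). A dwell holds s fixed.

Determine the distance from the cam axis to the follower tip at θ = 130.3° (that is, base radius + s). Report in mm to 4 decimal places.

seg 1 [0°–28.1°] uniform, h=25: full span → s += 25 → s = 25.0000
seg 2 [28.1°–122.1°] cycloidal, h=26: full span → s += 26 → s = 51.0000
seg 3 [122.1°–183.9°] simple-harmonic, h=-19: θ=130.3° here. β=8.2, B=61.8. -19/2·(1 − cos(π·0.1327)) = -0.8135 → s = 50.1865
radial distance = base radius + s = 18 + 50.1865 = 68.1865

68.1865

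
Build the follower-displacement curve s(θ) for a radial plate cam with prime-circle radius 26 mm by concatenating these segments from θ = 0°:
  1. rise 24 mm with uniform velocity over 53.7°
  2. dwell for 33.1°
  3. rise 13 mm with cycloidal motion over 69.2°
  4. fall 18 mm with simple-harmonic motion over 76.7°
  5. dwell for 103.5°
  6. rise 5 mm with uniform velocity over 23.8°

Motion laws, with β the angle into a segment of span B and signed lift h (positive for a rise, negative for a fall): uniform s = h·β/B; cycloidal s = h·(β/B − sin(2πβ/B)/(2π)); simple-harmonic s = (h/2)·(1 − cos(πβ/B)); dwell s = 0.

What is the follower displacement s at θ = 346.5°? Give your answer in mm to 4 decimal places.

seg 1 [0°–53.7°] uniform, h=24: full span → s += 24 → s = 24.0000
seg 2 [53.7°–86.8°] dwell: s stays 24.0000
seg 3 [86.8°–156°] cycloidal, h=13: full span → s += 13 → s = 37.0000
seg 4 [156°–232.7°] simple-harmonic, h=-18: full span → s += -18 → s = 19.0000
seg 5 [232.7°–336.2°] dwell: s stays 19.0000
seg 6 [336.2°–360°] uniform, h=5: θ=346.5° here. β=10.3, B=23.8. 5·10.3/23.8 = 2.1639 → s = 21.1639

21.1639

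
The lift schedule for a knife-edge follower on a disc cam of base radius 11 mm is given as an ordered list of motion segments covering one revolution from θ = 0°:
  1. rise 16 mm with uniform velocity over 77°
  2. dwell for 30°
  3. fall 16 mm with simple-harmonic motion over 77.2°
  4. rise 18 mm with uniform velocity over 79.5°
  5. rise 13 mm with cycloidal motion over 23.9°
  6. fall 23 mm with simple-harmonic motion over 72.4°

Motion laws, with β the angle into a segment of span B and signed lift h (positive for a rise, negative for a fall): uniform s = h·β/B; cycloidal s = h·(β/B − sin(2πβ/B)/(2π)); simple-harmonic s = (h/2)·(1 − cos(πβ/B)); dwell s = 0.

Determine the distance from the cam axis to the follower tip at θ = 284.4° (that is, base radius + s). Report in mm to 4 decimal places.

seg 1 [0°–77°] uniform, h=16: full span → s += 16 → s = 16.0000
seg 2 [77°–107°] dwell: s stays 16.0000
seg 3 [107°–184.2°] simple-harmonic, h=-16: full span → s += -16 → s = 0.0000
seg 4 [184.2°–263.7°] uniform, h=18: full span → s += 18 → s = 18.0000
seg 5 [263.7°–287.6°] cycloidal, h=13: θ=284.4° here. β=20.7, B=23.9. 13·(0.8661 − sin(2π·0.8661)/(2π)) = 12.8018 → s = 30.8018
radial distance = base radius + s = 11 + 30.8018 = 41.8018

41.8018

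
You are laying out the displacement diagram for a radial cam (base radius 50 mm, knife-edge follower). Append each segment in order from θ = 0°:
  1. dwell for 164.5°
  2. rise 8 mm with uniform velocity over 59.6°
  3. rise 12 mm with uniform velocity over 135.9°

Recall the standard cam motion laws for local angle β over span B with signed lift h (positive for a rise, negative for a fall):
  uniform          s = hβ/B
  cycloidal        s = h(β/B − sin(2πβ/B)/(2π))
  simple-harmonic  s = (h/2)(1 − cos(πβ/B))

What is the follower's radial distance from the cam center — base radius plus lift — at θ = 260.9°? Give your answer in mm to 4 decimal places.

seg 1 [0°–164.5°] dwell: s stays 0.0000
seg 2 [164.5°–224.1°] uniform, h=8: full span → s += 8 → s = 8.0000
seg 3 [224.1°–360°] uniform, h=12: θ=260.9° here. β=36.8, B=135.9. 12·36.8/135.9 = 3.2494 → s = 11.2494
radial distance = base radius + s = 50 + 11.2494 = 61.2494

61.2494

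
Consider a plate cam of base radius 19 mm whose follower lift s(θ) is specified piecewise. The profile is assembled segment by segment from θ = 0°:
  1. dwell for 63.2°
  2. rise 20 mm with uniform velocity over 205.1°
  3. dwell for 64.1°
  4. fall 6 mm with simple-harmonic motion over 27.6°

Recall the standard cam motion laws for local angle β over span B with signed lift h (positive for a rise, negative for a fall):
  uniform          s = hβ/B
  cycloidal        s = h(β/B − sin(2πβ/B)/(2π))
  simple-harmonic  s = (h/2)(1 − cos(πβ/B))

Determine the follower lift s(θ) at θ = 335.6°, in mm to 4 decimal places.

seg 1 [0°–63.2°] dwell: s stays 0.0000
seg 2 [63.2°–268.3°] uniform, h=20: full span → s += 20 → s = 20.0000
seg 3 [268.3°–332.4°] dwell: s stays 20.0000
seg 4 [332.4°–360°] simple-harmonic, h=-6: θ=335.6° here. β=3.2, B=27.6. -6/2·(1 − cos(π·0.1159)) = -0.1968 → s = 19.8032

19.8032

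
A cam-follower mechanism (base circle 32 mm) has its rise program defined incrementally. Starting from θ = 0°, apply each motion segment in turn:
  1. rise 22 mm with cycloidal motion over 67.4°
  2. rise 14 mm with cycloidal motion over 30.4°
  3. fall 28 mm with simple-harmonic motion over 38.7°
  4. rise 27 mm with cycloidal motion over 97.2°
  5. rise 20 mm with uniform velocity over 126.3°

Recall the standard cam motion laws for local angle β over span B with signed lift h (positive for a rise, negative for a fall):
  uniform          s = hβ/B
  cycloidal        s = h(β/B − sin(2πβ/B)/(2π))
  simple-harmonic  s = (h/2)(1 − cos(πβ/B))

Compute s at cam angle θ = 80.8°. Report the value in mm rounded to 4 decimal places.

seg 1 [0°–67.4°] cycloidal, h=22: full span → s += 22 → s = 22.0000
seg 2 [67.4°–97.8°] cycloidal, h=14: θ=80.8° here. β=13.4, B=30.4. 14·(0.4408 − sin(2π·0.4408)/(2π)) = 5.3611 → s = 27.3611

27.3611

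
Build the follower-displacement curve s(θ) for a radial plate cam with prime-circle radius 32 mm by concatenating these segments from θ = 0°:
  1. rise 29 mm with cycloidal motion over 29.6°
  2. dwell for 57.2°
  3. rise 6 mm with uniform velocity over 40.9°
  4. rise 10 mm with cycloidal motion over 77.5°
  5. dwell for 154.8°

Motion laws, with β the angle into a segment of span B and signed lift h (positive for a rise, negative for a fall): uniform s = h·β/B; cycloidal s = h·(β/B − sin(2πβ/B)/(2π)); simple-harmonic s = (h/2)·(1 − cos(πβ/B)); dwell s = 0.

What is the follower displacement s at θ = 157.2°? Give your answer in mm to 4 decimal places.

seg 1 [0°–29.6°] cycloidal, h=29: full span → s += 29 → s = 29.0000
seg 2 [29.6°–86.8°] dwell: s stays 29.0000
seg 3 [86.8°–127.7°] uniform, h=6: full span → s += 6 → s = 35.0000
seg 4 [127.7°–205.2°] cycloidal, h=10: θ=157.2° here. β=29.5, B=77.5. 10·(0.3806 − sin(2π·0.3806)/(2π)) = 2.7217 → s = 37.7217

37.7217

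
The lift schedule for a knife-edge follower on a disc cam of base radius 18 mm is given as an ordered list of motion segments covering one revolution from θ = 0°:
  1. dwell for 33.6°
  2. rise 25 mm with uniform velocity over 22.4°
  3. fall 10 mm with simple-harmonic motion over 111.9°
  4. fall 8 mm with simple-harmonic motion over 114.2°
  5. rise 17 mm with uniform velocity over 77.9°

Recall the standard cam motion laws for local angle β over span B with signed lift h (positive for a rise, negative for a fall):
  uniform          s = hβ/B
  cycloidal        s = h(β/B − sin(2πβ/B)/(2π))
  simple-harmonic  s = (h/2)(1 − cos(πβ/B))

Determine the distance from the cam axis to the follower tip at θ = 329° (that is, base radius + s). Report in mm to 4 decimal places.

seg 1 [0°–33.6°] dwell: s stays 0.0000
seg 2 [33.6°–56°] uniform, h=25: full span → s += 25 → s = 25.0000
seg 3 [56°–167.9°] simple-harmonic, h=-10: full span → s += -10 → s = 15.0000
seg 4 [167.9°–282.1°] simple-harmonic, h=-8: full span → s += -8 → s = 7.0000
seg 5 [282.1°–360°] uniform, h=17: θ=329° here. β=46.9, B=77.9. 17·46.9/77.9 = 10.2349 → s = 17.2349
radial distance = base radius + s = 18 + 17.2349 = 35.2349

35.2349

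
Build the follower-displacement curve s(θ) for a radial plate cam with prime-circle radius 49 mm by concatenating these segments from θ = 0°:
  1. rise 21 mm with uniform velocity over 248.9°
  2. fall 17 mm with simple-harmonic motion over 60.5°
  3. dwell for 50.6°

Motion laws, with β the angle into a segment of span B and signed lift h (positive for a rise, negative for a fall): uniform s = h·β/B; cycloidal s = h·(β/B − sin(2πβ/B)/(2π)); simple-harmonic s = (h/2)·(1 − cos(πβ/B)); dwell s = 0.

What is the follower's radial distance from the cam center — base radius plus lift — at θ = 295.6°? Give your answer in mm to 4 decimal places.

seg 1 [0°–248.9°] uniform, h=21: full span → s += 21 → s = 21.0000
seg 2 [248.9°–309.4°] simple-harmonic, h=-17: θ=295.6° here. β=46.7, B=60.5. -17/2·(1 − cos(π·0.7719)) = -14.9094 → s = 6.0906
radial distance = base radius + s = 49 + 6.0906 = 55.0906

55.0906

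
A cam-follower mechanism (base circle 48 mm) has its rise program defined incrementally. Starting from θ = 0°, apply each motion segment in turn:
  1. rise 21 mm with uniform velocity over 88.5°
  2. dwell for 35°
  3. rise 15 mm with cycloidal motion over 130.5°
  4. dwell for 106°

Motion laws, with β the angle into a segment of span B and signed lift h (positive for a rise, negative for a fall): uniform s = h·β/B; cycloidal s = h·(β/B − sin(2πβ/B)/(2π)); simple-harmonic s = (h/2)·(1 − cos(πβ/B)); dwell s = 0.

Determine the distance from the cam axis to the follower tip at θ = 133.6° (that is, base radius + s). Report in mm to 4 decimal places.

seg 1 [0°–88.5°] uniform, h=21: full span → s += 21 → s = 21.0000
seg 2 [88.5°–123.5°] dwell: s stays 21.0000
seg 3 [123.5°–254°] cycloidal, h=15: θ=133.6° here. β=10.1, B=130.5. 15·(0.0774 − sin(2π·0.0774)/(2π)) = 0.0452 → s = 21.0452
radial distance = base radius + s = 48 + 21.0452 = 69.0452

69.0452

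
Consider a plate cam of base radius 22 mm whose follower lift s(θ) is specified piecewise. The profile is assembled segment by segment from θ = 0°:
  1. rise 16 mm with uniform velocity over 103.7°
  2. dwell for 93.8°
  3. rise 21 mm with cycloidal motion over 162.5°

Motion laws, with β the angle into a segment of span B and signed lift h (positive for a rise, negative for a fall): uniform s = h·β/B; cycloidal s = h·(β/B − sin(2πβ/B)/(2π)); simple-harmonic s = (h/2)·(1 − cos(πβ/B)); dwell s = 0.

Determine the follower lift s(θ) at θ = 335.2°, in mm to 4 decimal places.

seg 1 [0°–103.7°] uniform, h=16: full span → s += 16 → s = 16.0000
seg 2 [103.7°–197.5°] dwell: s stays 16.0000
seg 3 [197.5°–360°] cycloidal, h=21: θ=335.2° here. β=137.7, B=162.5. 21·(0.8474 − sin(2π·0.8474)/(2π)) = 20.5309 → s = 36.5309

36.5309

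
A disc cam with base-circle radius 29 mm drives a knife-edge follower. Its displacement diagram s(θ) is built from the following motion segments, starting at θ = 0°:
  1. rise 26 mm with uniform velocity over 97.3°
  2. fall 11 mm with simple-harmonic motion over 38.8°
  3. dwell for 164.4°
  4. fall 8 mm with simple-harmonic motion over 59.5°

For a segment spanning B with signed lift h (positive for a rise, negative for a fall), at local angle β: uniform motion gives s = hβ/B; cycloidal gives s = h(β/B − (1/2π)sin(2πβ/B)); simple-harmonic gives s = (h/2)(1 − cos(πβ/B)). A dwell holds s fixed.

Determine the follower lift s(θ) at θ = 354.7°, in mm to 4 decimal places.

seg 1 [0°–97.3°] uniform, h=26: full span → s += 26 → s = 26.0000
seg 2 [97.3°–136.1°] simple-harmonic, h=-11: full span → s += -11 → s = 15.0000
seg 3 [136.1°–300.5°] dwell: s stays 15.0000
seg 4 [300.5°–360°] simple-harmonic, h=-8: θ=354.7° here. β=54.2, B=59.5. -8/2·(1 − cos(π·0.9109)) = -7.8444 → s = 7.1556

7.1556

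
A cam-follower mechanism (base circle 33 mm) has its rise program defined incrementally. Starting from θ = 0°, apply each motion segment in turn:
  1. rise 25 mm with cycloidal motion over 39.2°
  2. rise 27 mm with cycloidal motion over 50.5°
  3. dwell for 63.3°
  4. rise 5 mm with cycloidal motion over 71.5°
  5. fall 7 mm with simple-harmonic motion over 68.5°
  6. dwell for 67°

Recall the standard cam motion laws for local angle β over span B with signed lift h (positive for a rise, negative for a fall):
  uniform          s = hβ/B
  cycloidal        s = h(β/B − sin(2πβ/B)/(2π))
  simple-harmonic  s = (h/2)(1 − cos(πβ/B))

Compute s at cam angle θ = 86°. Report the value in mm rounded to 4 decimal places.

seg 1 [0°–39.2°] cycloidal, h=25: full span → s += 25 → s = 25.0000
seg 2 [39.2°–89.7°] cycloidal, h=27: θ=86° here. β=46.8, B=50.5. 27·(0.9267 − sin(2π·0.9267)/(2π)) = 26.9309 → s = 51.9309

51.9309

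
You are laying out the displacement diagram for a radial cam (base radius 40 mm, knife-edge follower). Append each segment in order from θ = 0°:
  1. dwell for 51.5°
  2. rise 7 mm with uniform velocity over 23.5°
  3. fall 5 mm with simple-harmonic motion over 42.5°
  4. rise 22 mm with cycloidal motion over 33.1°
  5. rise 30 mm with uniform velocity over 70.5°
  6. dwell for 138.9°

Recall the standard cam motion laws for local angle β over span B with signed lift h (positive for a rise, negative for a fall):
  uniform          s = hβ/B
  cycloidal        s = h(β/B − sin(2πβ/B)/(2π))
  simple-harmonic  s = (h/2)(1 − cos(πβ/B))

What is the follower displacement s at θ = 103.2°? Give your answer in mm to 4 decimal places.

seg 1 [0°–51.5°] dwell: s stays 0.0000
seg 2 [51.5°–75°] uniform, h=7: full span → s += 7 → s = 7.0000
seg 3 [75°–117.5°] simple-harmonic, h=-5: θ=103.2° here. β=28.2, B=42.5. -5/2·(1 − cos(π·0.6635)) = -3.7286 → s = 3.2714

3.2714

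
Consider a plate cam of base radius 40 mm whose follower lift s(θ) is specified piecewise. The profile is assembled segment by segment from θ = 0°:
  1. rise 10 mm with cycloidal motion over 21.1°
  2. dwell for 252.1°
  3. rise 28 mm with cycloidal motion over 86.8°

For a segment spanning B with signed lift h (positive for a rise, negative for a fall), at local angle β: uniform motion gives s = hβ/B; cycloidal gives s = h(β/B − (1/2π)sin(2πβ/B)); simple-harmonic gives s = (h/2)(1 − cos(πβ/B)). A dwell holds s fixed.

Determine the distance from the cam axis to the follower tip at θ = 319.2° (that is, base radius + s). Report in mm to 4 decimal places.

seg 1 [0°–21.1°] cycloidal, h=10: full span → s += 10 → s = 10.0000
seg 2 [21.1°–273.2°] dwell: s stays 10.0000
seg 3 [273.2°–360°] cycloidal, h=28: θ=319.2° here. β=46, B=86.8. 28·(0.5300 − sin(2π·0.5300)/(2π)) = 15.6725 → s = 25.6725
radial distance = base radius + s = 40 + 25.6725 = 65.6725

65.6725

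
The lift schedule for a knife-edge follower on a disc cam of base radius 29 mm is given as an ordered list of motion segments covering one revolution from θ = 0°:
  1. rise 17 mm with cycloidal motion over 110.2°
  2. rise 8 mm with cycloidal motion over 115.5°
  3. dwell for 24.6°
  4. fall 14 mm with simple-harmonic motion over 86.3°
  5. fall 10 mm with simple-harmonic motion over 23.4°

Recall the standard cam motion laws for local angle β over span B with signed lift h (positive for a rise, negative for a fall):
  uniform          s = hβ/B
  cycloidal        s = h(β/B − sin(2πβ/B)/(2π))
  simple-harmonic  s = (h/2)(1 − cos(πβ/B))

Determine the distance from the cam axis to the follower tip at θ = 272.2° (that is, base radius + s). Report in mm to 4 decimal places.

seg 1 [0°–110.2°] cycloidal, h=17: full span → s += 17 → s = 17.0000
seg 2 [110.2°–225.7°] cycloidal, h=8: full span → s += 8 → s = 25.0000
seg 3 [225.7°–250.3°] dwell: s stays 25.0000
seg 4 [250.3°–336.6°] simple-harmonic, h=-14: θ=272.2° here. β=21.9, B=86.3. -14/2·(1 − cos(π·0.2538)) = -2.1092 → s = 22.8908
radial distance = base radius + s = 29 + 22.8908 = 51.8908

51.8908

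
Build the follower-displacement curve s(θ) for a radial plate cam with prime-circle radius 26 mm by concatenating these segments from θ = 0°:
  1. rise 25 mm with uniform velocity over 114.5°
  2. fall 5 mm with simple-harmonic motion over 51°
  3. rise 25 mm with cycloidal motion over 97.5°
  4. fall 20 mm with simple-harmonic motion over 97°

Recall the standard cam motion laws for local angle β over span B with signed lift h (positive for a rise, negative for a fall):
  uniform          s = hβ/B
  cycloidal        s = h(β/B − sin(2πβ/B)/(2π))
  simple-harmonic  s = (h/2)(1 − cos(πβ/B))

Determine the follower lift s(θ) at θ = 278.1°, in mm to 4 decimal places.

seg 1 [0°–114.5°] uniform, h=25: full span → s += 25 → s = 25.0000
seg 2 [114.5°–165.5°] simple-harmonic, h=-5: full span → s += -5 → s = 20.0000
seg 3 [165.5°–263°] cycloidal, h=25: full span → s += 25 → s = 45.0000
seg 4 [263°–360°] simple-harmonic, h=-20: θ=278.1° here. β=15.1, B=97. -20/2·(1 − cos(π·0.1557)) = -1.1722 → s = 43.8278

43.8278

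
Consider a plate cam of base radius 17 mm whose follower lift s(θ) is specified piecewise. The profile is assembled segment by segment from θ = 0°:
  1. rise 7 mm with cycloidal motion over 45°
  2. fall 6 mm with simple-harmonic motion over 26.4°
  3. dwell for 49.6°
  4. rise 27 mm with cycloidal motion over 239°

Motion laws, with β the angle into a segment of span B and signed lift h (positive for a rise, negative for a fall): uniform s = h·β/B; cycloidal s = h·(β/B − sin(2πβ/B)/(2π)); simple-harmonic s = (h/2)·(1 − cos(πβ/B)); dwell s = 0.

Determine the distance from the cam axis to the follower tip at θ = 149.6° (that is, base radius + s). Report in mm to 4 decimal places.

seg 1 [0°–45°] cycloidal, h=7: full span → s += 7 → s = 7.0000
seg 2 [45°–71.4°] simple-harmonic, h=-6: full span → s += -6 → s = 1.0000
seg 3 [71.4°–121°] dwell: s stays 1.0000
seg 4 [121°–360°] cycloidal, h=27: θ=149.6° here. β=28.6, B=239. 27·(0.1197 − sin(2π·0.1197)/(2π)) = 0.2959 → s = 1.2959
radial distance = base radius + s = 17 + 1.2959 = 18.2959

18.2959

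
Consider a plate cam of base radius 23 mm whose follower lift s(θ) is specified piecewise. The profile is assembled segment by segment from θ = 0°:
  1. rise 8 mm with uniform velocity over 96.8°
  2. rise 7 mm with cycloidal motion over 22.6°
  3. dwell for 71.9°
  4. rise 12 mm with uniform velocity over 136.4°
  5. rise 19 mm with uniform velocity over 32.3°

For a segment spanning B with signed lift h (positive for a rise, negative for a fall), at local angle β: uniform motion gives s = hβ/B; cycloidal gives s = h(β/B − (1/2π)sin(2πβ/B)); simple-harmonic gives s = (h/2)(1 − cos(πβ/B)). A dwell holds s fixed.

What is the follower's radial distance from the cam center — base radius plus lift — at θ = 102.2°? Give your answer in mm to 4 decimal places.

seg 1 [0°–96.8°] uniform, h=8: full span → s += 8 → s = 8.0000
seg 2 [96.8°–119.4°] cycloidal, h=7: θ=102.2° here. β=5.4, B=22.6. 7·(0.2389 − sin(2π·0.2389)/(2π)) = 0.5612 → s = 8.5612
radial distance = base radius + s = 23 + 8.5612 = 31.5612

31.5612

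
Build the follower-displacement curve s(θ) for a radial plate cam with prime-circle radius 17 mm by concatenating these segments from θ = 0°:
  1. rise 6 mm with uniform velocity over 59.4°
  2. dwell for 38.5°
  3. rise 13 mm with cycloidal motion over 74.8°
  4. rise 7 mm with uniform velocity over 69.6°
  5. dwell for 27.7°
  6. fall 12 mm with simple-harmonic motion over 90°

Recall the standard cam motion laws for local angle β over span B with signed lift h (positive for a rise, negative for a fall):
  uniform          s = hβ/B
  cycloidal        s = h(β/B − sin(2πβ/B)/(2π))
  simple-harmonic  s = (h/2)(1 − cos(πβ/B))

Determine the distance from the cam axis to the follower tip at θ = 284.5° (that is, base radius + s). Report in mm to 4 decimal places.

seg 1 [0°–59.4°] uniform, h=6: full span → s += 6 → s = 6.0000
seg 2 [59.4°–97.9°] dwell: s stays 6.0000
seg 3 [97.9°–172.7°] cycloidal, h=13: full span → s += 13 → s = 19.0000
seg 4 [172.7°–242.3°] uniform, h=7: full span → s += 7 → s = 26.0000
seg 5 [242.3°–270°] dwell: s stays 26.0000
seg 6 [270°–360°] simple-harmonic, h=-12: θ=284.5° here. β=14.5, B=90. -12/2·(1 − cos(π·0.1611)) = -0.7523 → s = 25.2477
radial distance = base radius + s = 17 + 25.2477 = 42.2477

42.2477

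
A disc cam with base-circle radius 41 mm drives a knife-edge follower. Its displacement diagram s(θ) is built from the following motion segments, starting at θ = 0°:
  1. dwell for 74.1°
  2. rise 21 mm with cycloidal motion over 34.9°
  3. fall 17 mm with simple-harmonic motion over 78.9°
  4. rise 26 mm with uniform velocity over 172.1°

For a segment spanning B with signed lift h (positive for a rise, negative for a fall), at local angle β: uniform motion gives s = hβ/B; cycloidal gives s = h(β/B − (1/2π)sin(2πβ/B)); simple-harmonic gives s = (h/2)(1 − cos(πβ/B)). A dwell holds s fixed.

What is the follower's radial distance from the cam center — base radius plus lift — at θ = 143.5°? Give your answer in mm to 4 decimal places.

seg 1 [0°–74.1°] dwell: s stays 0.0000
seg 2 [74.1°–109°] cycloidal, h=21: full span → s += 21 → s = 21.0000
seg 3 [109°–187.9°] simple-harmonic, h=-17: θ=143.5° here. β=34.5, B=78.9. -17/2·(1 − cos(π·0.4373)) = -6.8355 → s = 14.1645
radial distance = base radius + s = 41 + 14.1645 = 55.1645

55.1645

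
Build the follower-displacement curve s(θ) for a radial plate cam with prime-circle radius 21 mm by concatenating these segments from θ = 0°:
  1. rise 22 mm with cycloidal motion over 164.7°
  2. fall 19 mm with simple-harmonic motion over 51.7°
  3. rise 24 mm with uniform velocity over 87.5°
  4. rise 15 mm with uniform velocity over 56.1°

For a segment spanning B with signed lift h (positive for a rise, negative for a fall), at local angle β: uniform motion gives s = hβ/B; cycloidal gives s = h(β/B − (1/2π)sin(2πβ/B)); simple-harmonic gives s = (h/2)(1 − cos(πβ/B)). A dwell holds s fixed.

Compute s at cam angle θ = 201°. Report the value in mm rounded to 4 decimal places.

seg 1 [0°–164.7°] cycloidal, h=22: full span → s += 22 → s = 22.0000
seg 2 [164.7°–216.4°] simple-harmonic, h=-19: θ=201° here. β=36.3, B=51.7. -19/2·(1 − cos(π·0.7021)) = -15.1352 → s = 6.8648

6.8648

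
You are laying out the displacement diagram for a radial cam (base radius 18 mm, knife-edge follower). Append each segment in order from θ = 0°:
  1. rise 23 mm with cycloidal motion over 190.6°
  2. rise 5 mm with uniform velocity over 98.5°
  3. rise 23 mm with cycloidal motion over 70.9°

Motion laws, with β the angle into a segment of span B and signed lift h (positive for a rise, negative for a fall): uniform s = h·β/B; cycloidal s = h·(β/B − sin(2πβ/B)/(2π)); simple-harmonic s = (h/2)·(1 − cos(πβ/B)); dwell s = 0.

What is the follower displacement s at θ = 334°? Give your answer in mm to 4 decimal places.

seg 1 [0°–190.6°] cycloidal, h=23: full span → s += 23 → s = 23.0000
seg 2 [190.6°–289.1°] uniform, h=5: full span → s += 5 → s = 28.0000
seg 3 [289.1°–360°] cycloidal, h=23: θ=334° here. β=44.9, B=70.9. 23·(0.6333 − sin(2π·0.6333)/(2π)) = 17.2852 → s = 45.2852

45.2852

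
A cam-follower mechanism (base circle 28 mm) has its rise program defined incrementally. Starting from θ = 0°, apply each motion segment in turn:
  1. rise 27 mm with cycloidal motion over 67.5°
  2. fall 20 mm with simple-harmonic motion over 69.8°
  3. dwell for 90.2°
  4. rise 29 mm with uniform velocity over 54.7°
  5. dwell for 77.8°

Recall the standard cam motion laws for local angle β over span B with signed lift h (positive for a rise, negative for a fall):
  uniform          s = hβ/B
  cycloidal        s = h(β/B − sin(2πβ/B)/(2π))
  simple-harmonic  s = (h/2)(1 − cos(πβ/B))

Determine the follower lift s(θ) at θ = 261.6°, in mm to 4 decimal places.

seg 1 [0°–67.5°] cycloidal, h=27: full span → s += 27 → s = 27.0000
seg 2 [67.5°–137.3°] simple-harmonic, h=-20: full span → s += -20 → s = 7.0000
seg 3 [137.3°–227.5°] dwell: s stays 7.0000
seg 4 [227.5°–282.2°] uniform, h=29: θ=261.6° here. β=34.1, B=54.7. 29·34.1/54.7 = 18.0786 → s = 25.0786

25.0786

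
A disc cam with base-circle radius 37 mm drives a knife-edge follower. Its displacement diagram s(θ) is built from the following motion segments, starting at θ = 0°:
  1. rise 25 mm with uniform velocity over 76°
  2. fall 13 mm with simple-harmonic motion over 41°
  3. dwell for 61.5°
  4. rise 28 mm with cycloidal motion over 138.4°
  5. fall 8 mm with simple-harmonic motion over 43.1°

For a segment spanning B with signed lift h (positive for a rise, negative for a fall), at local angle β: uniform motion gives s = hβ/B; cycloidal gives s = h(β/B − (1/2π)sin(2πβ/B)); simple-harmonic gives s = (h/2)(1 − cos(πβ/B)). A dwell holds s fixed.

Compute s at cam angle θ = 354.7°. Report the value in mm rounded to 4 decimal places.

seg 1 [0°–76°] uniform, h=25: full span → s += 25 → s = 25.0000
seg 2 [76°–117°] simple-harmonic, h=-13: full span → s += -13 → s = 12.0000
seg 3 [117°–178.5°] dwell: s stays 12.0000
seg 4 [178.5°–316.9°] cycloidal, h=28: full span → s += 28 → s = 40.0000
seg 5 [316.9°–360°] simple-harmonic, h=-8: θ=354.7° here. β=37.8, B=43.1. -8/2·(1 − cos(π·0.8770)) = -7.7052 → s = 32.2948

32.2948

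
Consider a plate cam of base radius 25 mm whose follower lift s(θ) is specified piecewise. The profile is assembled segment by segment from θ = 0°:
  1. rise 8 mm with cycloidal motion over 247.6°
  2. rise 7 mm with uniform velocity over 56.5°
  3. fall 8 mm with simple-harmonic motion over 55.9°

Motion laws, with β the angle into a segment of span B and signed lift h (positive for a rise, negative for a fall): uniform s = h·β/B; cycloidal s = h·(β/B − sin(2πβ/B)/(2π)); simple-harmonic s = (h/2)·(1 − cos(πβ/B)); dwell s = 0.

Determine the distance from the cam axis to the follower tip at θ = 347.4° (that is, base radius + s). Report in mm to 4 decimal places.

seg 1 [0°–247.6°] cycloidal, h=8: full span → s += 8 → s = 8.0000
seg 2 [247.6°–304.1°] uniform, h=7: full span → s += 7 → s = 15.0000
seg 3 [304.1°–360°] simple-harmonic, h=-8: θ=347.4° here. β=43.3, B=55.9. -8/2·(1 − cos(π·0.7746)) = -7.0383 → s = 7.9617
radial distance = base radius + s = 25 + 7.9617 = 32.9617

32.9617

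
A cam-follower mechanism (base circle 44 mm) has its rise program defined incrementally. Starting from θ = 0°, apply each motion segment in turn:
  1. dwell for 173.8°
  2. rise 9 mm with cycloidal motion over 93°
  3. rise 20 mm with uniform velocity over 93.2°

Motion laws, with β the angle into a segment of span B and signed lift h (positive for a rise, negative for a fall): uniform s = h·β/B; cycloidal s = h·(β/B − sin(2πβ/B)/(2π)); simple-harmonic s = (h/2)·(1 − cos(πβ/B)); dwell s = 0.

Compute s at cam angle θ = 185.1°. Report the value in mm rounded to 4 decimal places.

seg 1 [0°–173.8°] dwell: s stays 0.0000
seg 2 [173.8°–266.8°] cycloidal, h=9: θ=185.1° here. β=11.3, B=93. 9·(0.1215 − sin(2π·0.1215)/(2π)) = 0.1032 → s = 0.1032

0.1032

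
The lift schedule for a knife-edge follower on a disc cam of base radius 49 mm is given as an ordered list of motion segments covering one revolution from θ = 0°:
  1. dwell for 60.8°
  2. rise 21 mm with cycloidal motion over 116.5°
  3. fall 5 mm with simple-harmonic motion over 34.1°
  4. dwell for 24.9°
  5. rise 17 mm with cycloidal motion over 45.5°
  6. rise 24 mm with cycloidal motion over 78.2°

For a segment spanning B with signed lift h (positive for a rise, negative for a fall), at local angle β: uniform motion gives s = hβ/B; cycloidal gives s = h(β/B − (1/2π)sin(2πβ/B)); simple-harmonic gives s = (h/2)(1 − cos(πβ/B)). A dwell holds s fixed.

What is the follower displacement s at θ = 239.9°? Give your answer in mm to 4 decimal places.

seg 1 [0°–60.8°] dwell: s stays 0.0000
seg 2 [60.8°–177.3°] cycloidal, h=21: full span → s += 21 → s = 21.0000
seg 3 [177.3°–211.4°] simple-harmonic, h=-5: full span → s += -5 → s = 16.0000
seg 4 [211.4°–236.3°] dwell: s stays 16.0000
seg 5 [236.3°–281.8°] cycloidal, h=17: θ=239.9° here. β=3.6, B=45.5. 17·(0.0791 − sin(2π·0.0791)/(2π)) = 0.0547 → s = 16.0547

16.0547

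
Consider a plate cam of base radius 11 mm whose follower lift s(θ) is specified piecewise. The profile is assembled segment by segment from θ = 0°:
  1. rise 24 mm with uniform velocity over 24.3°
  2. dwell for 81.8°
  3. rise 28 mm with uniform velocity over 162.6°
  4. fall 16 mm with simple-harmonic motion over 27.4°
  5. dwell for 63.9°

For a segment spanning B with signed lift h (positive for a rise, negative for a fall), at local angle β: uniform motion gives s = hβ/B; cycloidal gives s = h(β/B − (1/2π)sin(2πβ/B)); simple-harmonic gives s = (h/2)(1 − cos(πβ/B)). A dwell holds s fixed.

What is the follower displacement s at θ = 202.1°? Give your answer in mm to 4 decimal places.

seg 1 [0°–24.3°] uniform, h=24: full span → s += 24 → s = 24.0000
seg 2 [24.3°–106.1°] dwell: s stays 24.0000
seg 3 [106.1°–268.7°] uniform, h=28: θ=202.1° here. β=96, B=162.6. 28·96/162.6 = 16.5314 → s = 40.5314

40.5314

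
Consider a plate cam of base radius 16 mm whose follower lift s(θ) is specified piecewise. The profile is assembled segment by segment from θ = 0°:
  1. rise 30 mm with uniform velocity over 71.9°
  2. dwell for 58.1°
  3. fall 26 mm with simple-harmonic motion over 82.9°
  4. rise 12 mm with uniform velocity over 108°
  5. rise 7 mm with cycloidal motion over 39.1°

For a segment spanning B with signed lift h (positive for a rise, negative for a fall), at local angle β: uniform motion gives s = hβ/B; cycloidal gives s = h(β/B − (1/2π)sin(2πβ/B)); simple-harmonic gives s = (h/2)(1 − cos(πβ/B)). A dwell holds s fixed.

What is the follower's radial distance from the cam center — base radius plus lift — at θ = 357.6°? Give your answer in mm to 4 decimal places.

seg 1 [0°–71.9°] uniform, h=30: full span → s += 30 → s = 30.0000
seg 2 [71.9°–130°] dwell: s stays 30.0000
seg 3 [130°–212.9°] simple-harmonic, h=-26: full span → s += -26 → s = 4.0000
seg 4 [212.9°–320.9°] uniform, h=12: full span → s += 12 → s = 16.0000
seg 5 [320.9°–360°] cycloidal, h=7: θ=357.6° here. β=36.7, B=39.1. 7·(0.9386 − sin(2π·0.9386)/(2π)) = 6.9894 → s = 22.9894
radial distance = base radius + s = 16 + 22.9894 = 38.9894

38.9894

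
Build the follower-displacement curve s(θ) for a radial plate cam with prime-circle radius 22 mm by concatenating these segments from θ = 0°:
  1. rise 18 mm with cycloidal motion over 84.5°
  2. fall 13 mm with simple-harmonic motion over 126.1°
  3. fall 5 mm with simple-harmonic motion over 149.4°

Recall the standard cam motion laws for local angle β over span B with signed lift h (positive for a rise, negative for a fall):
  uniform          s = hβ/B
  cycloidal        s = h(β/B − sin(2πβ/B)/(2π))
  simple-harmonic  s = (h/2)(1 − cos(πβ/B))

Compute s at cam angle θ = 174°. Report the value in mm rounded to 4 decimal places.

seg 1 [0°–84.5°] cycloidal, h=18: full span → s += 18 → s = 18.0000
seg 2 [84.5°–210.6°] simple-harmonic, h=-13: θ=174° here. β=89.5, B=126.1. -13/2·(1 − cos(π·0.7098)) = -10.4799 → s = 7.5201

7.5201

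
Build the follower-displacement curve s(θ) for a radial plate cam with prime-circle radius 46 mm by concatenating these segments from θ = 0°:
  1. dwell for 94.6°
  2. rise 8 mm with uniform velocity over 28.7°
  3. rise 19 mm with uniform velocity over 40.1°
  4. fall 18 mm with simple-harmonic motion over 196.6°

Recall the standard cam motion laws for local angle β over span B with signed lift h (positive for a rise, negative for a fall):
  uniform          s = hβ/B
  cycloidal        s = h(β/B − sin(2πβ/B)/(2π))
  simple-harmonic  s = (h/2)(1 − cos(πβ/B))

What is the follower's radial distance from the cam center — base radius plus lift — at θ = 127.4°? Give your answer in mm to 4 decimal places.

seg 1 [0°–94.6°] dwell: s stays 0.0000
seg 2 [94.6°–123.3°] uniform, h=8: full span → s += 8 → s = 8.0000
seg 3 [123.3°–163.4°] uniform, h=19: θ=127.4° here. β=4.1, B=40.1. 19·4.1/40.1 = 1.9426 → s = 9.9426
radial distance = base radius + s = 46 + 9.9426 = 55.9426

55.9426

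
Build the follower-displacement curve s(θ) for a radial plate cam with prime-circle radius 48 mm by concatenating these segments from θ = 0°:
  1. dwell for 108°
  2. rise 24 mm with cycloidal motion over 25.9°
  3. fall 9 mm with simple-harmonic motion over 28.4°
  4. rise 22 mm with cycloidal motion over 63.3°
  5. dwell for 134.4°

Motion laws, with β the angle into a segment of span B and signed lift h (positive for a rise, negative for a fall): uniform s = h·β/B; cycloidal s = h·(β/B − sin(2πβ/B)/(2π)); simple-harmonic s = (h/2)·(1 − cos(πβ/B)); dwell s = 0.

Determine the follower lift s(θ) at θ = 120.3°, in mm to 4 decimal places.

seg 1 [0°–108°] dwell: s stays 0.0000
seg 2 [108°–133.9°] cycloidal, h=24: θ=120.3° here. β=12.3, B=25.9. 24·(0.4749 − sin(2π·0.4749)/(2π)) = 10.7979 → s = 10.7979

10.7979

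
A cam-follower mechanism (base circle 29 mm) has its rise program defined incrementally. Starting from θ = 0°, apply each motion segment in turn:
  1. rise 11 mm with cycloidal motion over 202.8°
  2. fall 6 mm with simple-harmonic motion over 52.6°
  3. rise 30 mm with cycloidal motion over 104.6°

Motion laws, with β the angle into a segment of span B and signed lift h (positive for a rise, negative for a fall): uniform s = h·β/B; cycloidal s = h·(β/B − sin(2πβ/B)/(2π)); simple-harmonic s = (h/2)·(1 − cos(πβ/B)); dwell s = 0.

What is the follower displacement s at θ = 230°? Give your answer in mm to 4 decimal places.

seg 1 [0°–202.8°] cycloidal, h=11: full span → s += 11 → s = 11.0000
seg 2 [202.8°–255.4°] simple-harmonic, h=-6: θ=230° here. β=27.2, B=52.6. -6/2·(1 − cos(π·0.5171)) = -3.1612 → s = 7.8388

7.8388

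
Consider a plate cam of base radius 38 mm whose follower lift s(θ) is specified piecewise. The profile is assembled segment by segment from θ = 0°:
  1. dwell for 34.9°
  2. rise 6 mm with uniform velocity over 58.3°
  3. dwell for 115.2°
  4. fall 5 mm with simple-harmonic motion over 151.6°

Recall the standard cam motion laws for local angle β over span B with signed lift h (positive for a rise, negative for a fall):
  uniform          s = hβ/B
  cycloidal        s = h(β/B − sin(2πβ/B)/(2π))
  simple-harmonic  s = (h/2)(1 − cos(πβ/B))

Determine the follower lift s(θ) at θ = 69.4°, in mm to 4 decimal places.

seg 1 [0°–34.9°] dwell: s stays 0.0000
seg 2 [34.9°–93.2°] uniform, h=6: θ=69.4° here. β=34.5, B=58.3. 6·34.5/58.3 = 3.5506 → s = 3.5506

3.5506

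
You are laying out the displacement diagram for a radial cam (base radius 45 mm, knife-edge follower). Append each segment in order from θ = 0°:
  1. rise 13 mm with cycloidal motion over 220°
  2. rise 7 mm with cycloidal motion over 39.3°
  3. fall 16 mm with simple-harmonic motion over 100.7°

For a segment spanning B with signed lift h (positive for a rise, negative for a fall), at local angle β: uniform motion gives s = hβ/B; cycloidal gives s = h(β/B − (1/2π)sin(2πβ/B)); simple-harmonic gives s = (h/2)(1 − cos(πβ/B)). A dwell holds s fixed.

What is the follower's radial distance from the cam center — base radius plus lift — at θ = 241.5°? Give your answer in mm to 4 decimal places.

seg 1 [0°–220°] cycloidal, h=13: full span → s += 13 → s = 13.0000
seg 2 [220°–259.3°] cycloidal, h=7: θ=241.5° here. β=21.5, B=39.3. 7·(0.5471 − sin(2π·0.5471)/(2π)) = 4.1542 → s = 17.1542
radial distance = base radius + s = 45 + 17.1542 = 62.1542

62.1542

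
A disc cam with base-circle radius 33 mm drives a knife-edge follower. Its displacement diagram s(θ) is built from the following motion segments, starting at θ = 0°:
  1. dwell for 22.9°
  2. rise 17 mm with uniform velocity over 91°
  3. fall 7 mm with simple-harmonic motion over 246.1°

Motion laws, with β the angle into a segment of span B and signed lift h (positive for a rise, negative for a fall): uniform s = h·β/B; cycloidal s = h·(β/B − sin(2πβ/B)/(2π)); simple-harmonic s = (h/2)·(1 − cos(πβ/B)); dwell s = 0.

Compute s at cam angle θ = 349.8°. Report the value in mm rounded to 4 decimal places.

seg 1 [0°–22.9°] dwell: s stays 0.0000
seg 2 [22.9°–113.9°] uniform, h=17: full span → s += 17 → s = 17.0000
seg 3 [113.9°–360°] simple-harmonic, h=-7: θ=349.8° here. β=235.9, B=246.1. -7/2·(1 − cos(π·0.9586)) = -6.9704 → s = 10.0296

10.0296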